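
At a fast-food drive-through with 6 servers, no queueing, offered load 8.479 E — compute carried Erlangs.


B(6,8.479) = 0.414974 (Erlang-B)
Carried load = a(1 − B) = 8.479·(1 − 0.414974) = 8.479·0.585026 = 4.9604 E

Final: 4.9604 Erlangs


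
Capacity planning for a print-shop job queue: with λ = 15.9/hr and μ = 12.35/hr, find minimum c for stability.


Stability requires cμ > λ ⇔ c > λ/μ.
λ/μ = 15.9/12.35 = 1.2874
Minimum integer c = ⌊1.2874⌋ + 1 = 2
Check: 2·12.35 = 24.70 > 15.9, while 1·12.35 = 12.35 ≤ 15.9

Final: 2 servers


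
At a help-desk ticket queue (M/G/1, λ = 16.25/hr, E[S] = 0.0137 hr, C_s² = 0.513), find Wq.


ρ = λ·E[S] = 16.25·0.0137 = 0.2226
E[S²] = E[S]²(1+C_s²) = 0.0137²·(1+0.513) = 0.0002840
Wq = λ·E[S²]/(2(1−ρ)) = 16.25·0.0002840/(2·0.7774) = 0.002968 hr

Final: 0.002968 hr


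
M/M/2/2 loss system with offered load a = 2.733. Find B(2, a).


B(c,a) = (a^c/c!) / Σ_{k=0}^{c} a^k/k!
a^2/2! = 3.734645
Σ terms (k=0..2): 1.00000 + 2.73300 + 3.73464 = 7.467645
B = 3.734645/7.467645 = 0.500110

Final: 0.500110


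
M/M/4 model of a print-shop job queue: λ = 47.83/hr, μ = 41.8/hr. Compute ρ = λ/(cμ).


ρ = λ/(cμ) = 47.83/(4·41.8) = 47.83/167.20 = 0.2861

Final: 0.2861


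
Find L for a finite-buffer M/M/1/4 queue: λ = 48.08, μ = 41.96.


ρ = 48.08/41.96 = 1.1459
L = ρ[1 − (K+1)ρ^K + Kρ^(K+1)] / [(1−ρ)(1−ρ^(K+1))]
Numerator: 1.1459·(1 − 5·1.723915 + 4·1.975354) = 0.322946
Denominator: (-0.1459)·(-0.975354) = 0.142258
L = 0.322946/0.142258 = 2.2701

Final: 2.2701


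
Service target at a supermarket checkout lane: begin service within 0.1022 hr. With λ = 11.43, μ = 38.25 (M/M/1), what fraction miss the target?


ρ = 11.43/38.25 = 0.2988
P(Wq > t) = ρ·e^{−(μ−λ)t} = 0.2988·e^{−2.7410}
= 0.2988·0.064506 = 0.019276

Final: 0.019276


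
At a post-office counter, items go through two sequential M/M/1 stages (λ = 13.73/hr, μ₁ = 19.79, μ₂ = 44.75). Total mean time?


Each node sees arrival rate λ = 13.73/hr (tandem ⇒ throughput preserved).
W₁ = 1/(μ₁−λ) = 1/(19.79−13.73) = 0.16502 hr
W₂ = 1/(μ₂−λ) = 1/(44.75−13.73) = 0.03224 hr
W_total = W₁ + W₂ = 0.16502 + 0.03224 = 0.19725 hr

Final: 0.19725 hr


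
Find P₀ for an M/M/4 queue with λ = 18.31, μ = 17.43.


a = λ/μ = 18.31/17.43 = 1.0505; ρ = a/c = 0.2626
Σ_{k=0}^{3} a^k/k! (terms k=0..3) = 1.00000 + 1.05049 + 0.55176 + 0.19321 = 2.79546
Tail: a^4/(4!(1−ρ)) = 1.21777/(24·0.7374) = 0.06881
P₀ = 1/(2.79546 + 0.06881) = 1/2.86427 = 0.349129

Final: 0.349129


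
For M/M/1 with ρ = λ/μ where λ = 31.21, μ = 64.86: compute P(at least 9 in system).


ρ = 31.21/64.86 = 0.4812
P(N ≥ n) = ρ^n = 0.4812^9 = 0.001383

Final: 0.001383


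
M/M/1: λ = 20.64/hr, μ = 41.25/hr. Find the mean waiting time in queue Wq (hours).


ρ = 20.64/41.25 = 0.5004
Wq = ρ/(μ−λ) = 0.5004/(41.25 − 20.64) = 0.5004/20.61 = 0.02428 hr

Final: 0.02428 hr


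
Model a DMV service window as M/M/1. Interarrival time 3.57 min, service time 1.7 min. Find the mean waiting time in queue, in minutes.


λ = 60/3.57 = 16.8067 /hr
μ = 60/1.7 = 35.2941 /hr
ρ = λ/μ = 16.8067/35.2941 = 0.4762
Wq = ρ/(μ−λ) = 0.4762/(35.2941−16.8067) = 0.02576 hr
In minutes: 0.02576·60 = 1.545 min

Final: 1.545 min


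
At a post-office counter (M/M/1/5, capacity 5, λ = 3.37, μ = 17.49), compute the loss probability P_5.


ρ = λ/μ = 3.37/17.49 = 0.1927
P_K = (1−ρ)ρ^K/(1−ρ^(K+1)) = (0.8073·0.0002656)/(1 − 0.00005117)
= 0.0002144/0.999949 = 0.0002144

Final: 0.0002144


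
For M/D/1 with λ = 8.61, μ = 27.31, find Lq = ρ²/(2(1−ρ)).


ρ = 8.61/27.31 = 0.3153
M/D/1: Lq = ρ²/(2(1−ρ)) = 0.09939/(2·0.6847) = 0.07258

Final: 0.07258


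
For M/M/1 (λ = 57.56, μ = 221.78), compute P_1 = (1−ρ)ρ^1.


ρ = 57.56/221.78 = 0.2595
P_n = (1−ρ)·ρ^n = (1 − 0.2595)·0.2595^1 = 0.7405·0.259536 = 0.192177

Final: 0.192177


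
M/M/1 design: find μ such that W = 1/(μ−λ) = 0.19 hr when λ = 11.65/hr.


W = 1/(μ−λ) ⇒ μ − λ = 1/W = 1/0.19 = 5.2632
μ = λ + 1/W = 11.65 + 5.2632 = 16.9132 per hr

Final: 16.9132 /hr


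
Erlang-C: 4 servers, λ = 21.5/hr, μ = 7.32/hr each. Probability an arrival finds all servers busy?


a = λ/μ = 2.9372; ρ = a/4 = 0.7343
P₀ = 0.041418 (from M/M/c formula)
C(c,a) = [a^c/(c!(1−ρ))]·P₀ = [74.42340/(24·0.2657)]·0.041418
= 11.67051·0.041418 = 0.483367

Final: 0.483367


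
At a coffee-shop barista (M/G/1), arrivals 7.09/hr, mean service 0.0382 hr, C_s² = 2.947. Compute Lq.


ρ = λ·E[S] = 7.09·0.0382 = 0.2708
Lq = ρ²(1+C_s²)/(2(1−ρ)) = 0.07335·(1+2.947)/(2·0.7292)
= 0.07335·3.9470/1.4583 = 0.19853

Final: 0.19853


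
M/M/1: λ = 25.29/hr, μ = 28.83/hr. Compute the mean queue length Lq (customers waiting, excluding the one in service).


ρ = 25.29/28.83 = 0.8772
Lq = ρ²/(1−ρ) = 0.7695/0.1228 = 6.2669

Final: 6.2669


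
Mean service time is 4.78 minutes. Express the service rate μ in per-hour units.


μ = 1/(service time) in consistent units.
1 hour = 60 min, so μ = 60/4.78 = 12.5523 per hour

Final: 12.5523 /hr


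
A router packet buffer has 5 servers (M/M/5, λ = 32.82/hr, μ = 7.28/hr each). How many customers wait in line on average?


a = λ/μ = 4.5082; ρ = a/5 = 0.9016
P₀ = 0.004856
Lq = P₀·a^c·ρ / (c!·(1−ρ)²) = 0.004856·1862.24144·0.9016/(120·0.009673)
= 7.02404

Final: 7.02404


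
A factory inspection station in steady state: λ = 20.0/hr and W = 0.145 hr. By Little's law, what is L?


L = λW = 20.0·0.145 = 2.9000

Final: 2.9000


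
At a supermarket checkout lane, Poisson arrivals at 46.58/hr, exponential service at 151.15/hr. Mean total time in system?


W = 1/(μ−λ) = 1/(151.15 − 46.58) = 1/104.57 = 0.009563 hr

Final: 0.009563 hr


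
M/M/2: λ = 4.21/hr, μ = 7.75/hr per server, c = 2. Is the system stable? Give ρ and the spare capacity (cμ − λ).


Total capacity cμ = 2·7.75 = 15.50/hr
ρ = λ/(cμ) = 4.21/15.50 = 0.2716
Stable ⇔ ρ < 1: YES
Spare capacity = cμ − λ = 15.50 − 4.21 = 11.29/hr

Final: ρ = 0.2716; stable; margin = 11.29/hr


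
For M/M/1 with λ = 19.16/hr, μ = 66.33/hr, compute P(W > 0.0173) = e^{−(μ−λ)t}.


W ~ Exponential(μ−λ) for M/M/1.
μ − λ = 66.33 − 19.16 = 47.1700
P(W > t) = e^{−(μ−λ)t} = e^{−0.8160} = 0.442179

Final: 0.442179


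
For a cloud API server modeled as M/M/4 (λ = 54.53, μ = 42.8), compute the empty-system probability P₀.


a = λ/μ = 54.53/42.8 = 1.2741; ρ = a/c = 0.3185
Σ_{k=0}^{3} a^k/k! (terms k=0..3) = 1.00000 + 1.27407 + 0.81162 + 0.34469 = 3.43037
Tail: a^4/(4!(1−ρ)) = 2.63492/(24·0.6815) = 0.16110
P₀ = 1/(3.43037 + 0.16110) = 1/3.59147 = 0.278437

Final: 0.278437


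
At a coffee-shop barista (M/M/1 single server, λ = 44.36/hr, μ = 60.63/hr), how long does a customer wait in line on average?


ρ = 44.36/60.63 = 0.7317
Wq = ρ/(μ−λ) = 0.7317/(60.63 − 44.36) = 0.7317/16.27 = 0.04497 hr

Final: 0.04497 hr


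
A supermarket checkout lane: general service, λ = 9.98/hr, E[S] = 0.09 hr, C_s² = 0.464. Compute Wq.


ρ = λ·E[S] = 9.98·0.09 = 0.8982
E[S²] = E[S]²(1+C_s²) = 0.09²·(1+0.464) = 0.011858
Wq = λ·E[S²]/(2(1−ρ)) = 9.98·0.011858/(2·0.1018) = 0.58127 hr

Final: 0.58127 hr


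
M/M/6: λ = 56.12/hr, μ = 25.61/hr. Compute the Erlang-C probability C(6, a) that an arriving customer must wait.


a = λ/μ = 2.1913; ρ = a/6 = 0.3652
P₀ = 0.111480 (from M/M/c formula)
C(c,a) = [a^c/(c!(1−ρ))]·P₀ = [110.72572/(720·0.6348)]·0.111480
= 0.24227·0.111480 = 0.027008

Final: 0.027008


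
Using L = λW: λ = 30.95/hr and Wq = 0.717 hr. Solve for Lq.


Lq = λWq = 30.95·0.717 = 22.1911

Final: 22.1911


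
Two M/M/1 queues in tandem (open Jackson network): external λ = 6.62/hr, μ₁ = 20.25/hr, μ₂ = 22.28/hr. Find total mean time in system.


Each node sees arrival rate λ = 6.62/hr (tandem ⇒ throughput preserved).
W₁ = 1/(μ₁−λ) = 1/(20.25−6.62) = 0.07337 hr
W₂ = 1/(μ₂−λ) = 1/(22.28−6.62) = 0.06386 hr
W_total = W₁ + W₂ = 0.07337 + 0.06386 = 0.13722 hr

Final: 0.13722 hr


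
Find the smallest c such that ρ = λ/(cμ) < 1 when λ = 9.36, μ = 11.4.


Stability requires cμ > λ ⇔ c > λ/μ.
λ/μ = 9.36/11.4 = 0.8211
Minimum integer c = ⌊0.8211⌋ + 1 = 1
Check: 1·11.4 = 11.40 > 9.36, while 0·11.4 = 0.00 ≤ 9.36

Final: 1 servers


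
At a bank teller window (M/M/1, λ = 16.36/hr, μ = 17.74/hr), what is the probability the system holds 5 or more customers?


ρ = 16.36/17.74 = 0.9222
P(N ≥ n) = ρ^n = 0.9222^5 = 0.667035

Final: 0.667035


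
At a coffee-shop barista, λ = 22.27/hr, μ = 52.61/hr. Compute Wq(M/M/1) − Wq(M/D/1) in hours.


ρ = 22.27/52.61 = 0.4233
Wq(M/M/1) = ρ/(μ−λ) = 0.4233/30.34 = 0.01395 hr
Wq(M/D/1) = ρ/(2(μ−λ)) = 0.006976 hr
Savings = 0.01395 − 0.006976 = 0.006976 hr

Final: 0.006976 hr


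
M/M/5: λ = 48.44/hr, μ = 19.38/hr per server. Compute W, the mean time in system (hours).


a = 2.4995; ρ = 0.4999; P₀ = 0.080144
Lq = P₀·a^c·ρ/(c!(1−ρ)²) = 0.13023
Wq = Lq/λ = 0.13023/48.44 = 0.002688 hr
W = Wq + 1/μ = 0.002688 + 0.05160 = 0.05429 hr

Final: 0.05429 hr


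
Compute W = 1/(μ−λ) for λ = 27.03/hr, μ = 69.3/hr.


W = 1/(μ−λ) = 1/(69.3 − 27.03) = 1/42.27 = 0.02366 hr

Final: 0.02366 hr


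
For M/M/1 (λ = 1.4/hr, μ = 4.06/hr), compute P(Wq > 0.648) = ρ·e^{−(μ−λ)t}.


ρ = 1.4/4.06 = 0.3448
P(Wq > t) = ρ·e^{−(μ−λ)t} = 0.3448·e^{−1.7237}
= 0.3448·0.178408 = 0.061520

Final: 0.061520


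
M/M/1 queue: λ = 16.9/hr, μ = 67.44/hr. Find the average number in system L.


ρ = λ/μ = 16.9/67.44 = 0.2506
L = ρ/(1−ρ) = 0.2506/(1 − 0.2506) = 0.2506/0.7494 = 0.3344

Final: 0.3344


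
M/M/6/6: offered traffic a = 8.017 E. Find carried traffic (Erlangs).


B(6,8.017) = 0.390677 (Erlang-B)
Carried load = a(1 − B) = 8.017·(1 − 0.390677) = 8.017·0.609323 = 4.8849 E

Final: 4.8849 Erlangs


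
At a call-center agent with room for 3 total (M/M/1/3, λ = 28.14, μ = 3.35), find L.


ρ = 28.14/3.35 = 8.4000
L = ρ[1 − (K+1)ρ^K + Kρ^(K+1)] / [(1−ρ)(1−ρ^(K+1))]
Numerator: 8.4000·(1 − 4·592.704000 + 3·4978.713600) = 105557.128320
Denominator: (-7.4000)·(-4977.713600) = 36835.080640
L = 105557.128320/36835.080640 = 2.8657

Final: 2.8657


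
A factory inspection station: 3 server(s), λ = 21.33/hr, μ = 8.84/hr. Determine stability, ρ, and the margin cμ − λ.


Total capacity cμ = 3·8.84 = 26.52/hr
ρ = λ/(cμ) = 21.33/26.52 = 0.8043
Stable ⇔ ρ < 1: YES
Spare capacity = cμ − λ = 26.52 − 21.33 = 5.19/hr

Final: ρ = 0.8043; stable; margin = 5.19/hr


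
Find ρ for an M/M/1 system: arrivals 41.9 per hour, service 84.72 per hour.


ρ = λ/μ = 41.9/84.72 = 0.4946

Final: 0.4946


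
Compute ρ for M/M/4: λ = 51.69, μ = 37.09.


ρ = λ/(cμ) = 51.69/(4·37.09) = 51.69/148.36 = 0.3484

Final: 0.3484


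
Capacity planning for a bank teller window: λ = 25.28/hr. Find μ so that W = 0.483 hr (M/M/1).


W = 1/(μ−λ) ⇒ μ − λ = 1/W = 1/0.483 = 2.0704
μ = λ + 1/W = 25.28 + 2.0704 = 27.3504 per hr

Final: 27.3504 /hr


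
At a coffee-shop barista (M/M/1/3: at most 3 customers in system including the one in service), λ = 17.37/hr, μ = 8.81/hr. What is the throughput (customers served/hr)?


ρ = 1.9716; P_K = (1−ρ)ρ^3/(1−ρ^4) = 0.527727
λ_eff = λ(1 − P_K) = 17.37·(1 − 0.527727) = 17.37·0.472273 = 8.2034 /hr

Final: 8.2034 /hr


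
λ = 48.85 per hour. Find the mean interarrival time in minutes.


Mean interarrival time = 1/λ = 1/48.85 hour = 0.02047 hour
In minutes: 0.02047 × 60 = 1.2282 min

Final: 1.2282 min


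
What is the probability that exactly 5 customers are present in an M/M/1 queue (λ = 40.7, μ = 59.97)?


ρ = 40.7/59.97 = 0.6787
P_n = (1−ρ)·ρ^n = (1 − 0.6787)·0.6787^5 = 0.3213·0.143980 = 0.046265

Final: 0.046265


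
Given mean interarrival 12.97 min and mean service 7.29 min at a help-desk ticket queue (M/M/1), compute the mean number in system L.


λ = 60/12.97 = 4.6261 /hr
μ = 60/7.29 = 8.2305 /hr
ρ = λ/μ = 4.6261/8.2305 = 0.5621
L = ρ/(1−ρ) = 0.5621/0.4379 = 1.2835

Final: 1.2835


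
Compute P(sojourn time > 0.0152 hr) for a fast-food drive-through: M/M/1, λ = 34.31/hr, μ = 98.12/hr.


W ~ Exponential(μ−λ) for M/M/1.
μ − λ = 98.12 − 34.31 = 63.8100
P(W > t) = e^{−(μ−λ)t} = e^{−0.9699} = 0.379116

Final: 0.379116


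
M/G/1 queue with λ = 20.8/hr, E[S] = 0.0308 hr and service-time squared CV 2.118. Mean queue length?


ρ = λ·E[S] = 20.8·0.0308 = 0.6406
Lq = ρ²(1+C_s²)/(2(1−ρ)) = 0.4104·(1+2.118)/(2·0.3594)
= 0.4104·3.1180/0.7187 = 1.78051

Final: 1.78051


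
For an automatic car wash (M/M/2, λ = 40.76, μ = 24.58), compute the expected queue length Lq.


a = λ/μ = 1.6583; ρ = a/2 = 0.8291
P₀ = 0.093416
Lq = P₀·a^c·ρ / (c!·(1−ρ)²) = 0.093416·2.74982·0.8291/(2·0.02920)
= 3.64741

Final: 3.64741


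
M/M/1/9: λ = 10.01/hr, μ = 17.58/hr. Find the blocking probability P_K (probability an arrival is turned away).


ρ = λ/μ = 10.01/17.58 = 0.5694
P_K = (1−ρ)ρ^K/(1−ρ^(K+1)) = (0.4306·0.006291)/(1 − 0.003582)
= 0.002709/0.996418 = 0.002719

Final: 0.002719


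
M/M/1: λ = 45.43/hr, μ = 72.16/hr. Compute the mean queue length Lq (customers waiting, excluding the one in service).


ρ = 45.43/72.16 = 0.6296
Lq = ρ²/(1−ρ) = 0.3964/0.3704 = 1.0700

Final: 1.0700


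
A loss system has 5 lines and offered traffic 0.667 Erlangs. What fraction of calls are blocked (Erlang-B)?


B(c,a) = (a^c/c!) / Σ_{k=0}^{c} a^k/k!
a^5/5! = 0.001100
Σ terms (k=0..5): 1.00000 + 0.66700 + 0.22244 + 0.04946 + 0.008247 + 0.001100 = 1.948248
B = 0.001100/1.948248 = 0.0005647

Final: 0.0005647


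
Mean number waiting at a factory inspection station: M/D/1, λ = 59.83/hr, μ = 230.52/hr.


ρ = 59.83/230.52 = 0.2595
M/D/1: Lq = ρ²/(2(1−ρ)) = 0.06736/(2·0.7405) = 0.04549

Final: 0.04549


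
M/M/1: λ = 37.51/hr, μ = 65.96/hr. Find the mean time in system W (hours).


W = 1/(μ−λ) = 1/(65.96 − 37.51) = 1/28.45 = 0.03515 hr

Final: 0.03515 hr


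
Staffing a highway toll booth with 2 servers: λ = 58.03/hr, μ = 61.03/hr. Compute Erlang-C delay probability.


a = λ/μ = 0.9508; ρ = a/2 = 0.4754
P₀ = 0.355544 (from M/M/c formula)
C(c,a) = [a^c/(c!(1−ρ))]·P₀ = [0.90410/(2·0.5246)]·0.355544
= 0.86174·0.355544 = 0.306388

Final: 0.306388


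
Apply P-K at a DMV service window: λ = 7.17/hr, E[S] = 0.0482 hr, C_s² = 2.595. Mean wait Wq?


ρ = λ·E[S] = 7.17·0.0482 = 0.3456
E[S²] = E[S]²(1+C_s²) = 0.0482²·(1+2.595) = 0.008352
Wq = λ·E[S²]/(2(1−ρ)) = 7.17·0.008352/(2·0.6544) = 0.04575 hr

Final: 0.04575 hr


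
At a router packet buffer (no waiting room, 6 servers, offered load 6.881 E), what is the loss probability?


B(c,a) = (a^c/c!) / Σ_{k=0}^{c} a^k/k!
a^6/6! = 147.426940
Σ terms (k=0..6): 1.00000 + 6.88100 + 23.67408 + 54.30045 + 93.41035 + 128.55132 + 147.42694 = 455.244138
B = 147.426940/455.244138 = 0.323841

Final: 0.323841


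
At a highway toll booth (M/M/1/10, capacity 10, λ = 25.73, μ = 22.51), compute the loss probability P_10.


ρ = λ/μ = 25.73/22.51 = 1.1430
P_K = (1−ρ)ρ^K/(1−ρ^(K+1)) = (-0.1430·3.807526)/(1 − 4.352184)
= -0.544657/-3.352184 = 0.162478

Final: 0.162478


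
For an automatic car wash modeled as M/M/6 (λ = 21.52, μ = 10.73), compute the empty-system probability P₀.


a = λ/μ = 21.52/10.73 = 2.0056; ρ = a/c = 0.3343
Σ_{k=0}^{5} a^k/k! (terms k=0..5) = 1.00000 + 2.00559 + 2.01120 + 1.34455 + 0.67415 + 0.27042 = 7.30591
Tail: a^6/(6!(1−ρ)) = 65.08116/(720·0.6657) = 0.13578
P₀ = 1/(7.30591 + 0.13578) = 1/7.44168 = 0.134378

Final: 0.134378


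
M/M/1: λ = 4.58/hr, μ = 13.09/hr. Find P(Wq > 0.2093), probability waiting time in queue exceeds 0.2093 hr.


ρ = 4.58/13.09 = 0.3499
P(Wq > t) = ρ·e^{−(μ−λ)t} = 0.3499·e^{−1.7811}
= 0.3499·0.168446 = 0.058937

Final: 0.058937


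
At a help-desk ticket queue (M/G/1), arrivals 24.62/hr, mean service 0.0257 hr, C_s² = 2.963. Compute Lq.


ρ = λ·E[S] = 24.62·0.0257 = 0.6327
Lq = ρ²(1+C_s²)/(2(1−ρ)) = 0.4004·(1+2.963)/(2·0.3673)
= 0.4004·3.9630/0.7345 = 2.16001

Final: 2.16001


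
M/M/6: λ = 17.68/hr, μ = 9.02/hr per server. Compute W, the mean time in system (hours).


a = 1.9601; ρ = 0.3267; P₀ = 0.140662
Lq = P₀·a^c·ρ/(c!(1−ρ)²) = 0.007983
Wq = Lq/λ = 0.007983/17.68 = 0.0004515 hr
W = Wq + 1/μ = 0.0004515 + 0.11086 = 0.11132 hr

Final: 0.11132 hr


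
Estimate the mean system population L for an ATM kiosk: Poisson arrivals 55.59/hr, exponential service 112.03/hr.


ρ = λ/μ = 55.59/112.03 = 0.4962
L = ρ/(1−ρ) = 0.4962/(1 − 0.4962) = 0.4962/0.5038 = 0.9849

Final: 0.9849


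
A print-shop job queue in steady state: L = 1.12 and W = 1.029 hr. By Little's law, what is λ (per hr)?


λ = L/W = 1.12/1.029 = 1.0884 /hr

Final: 1.0884 /hr


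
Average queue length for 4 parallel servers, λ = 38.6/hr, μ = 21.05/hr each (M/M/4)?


a = λ/μ = 1.8337; ρ = a/4 = 0.4584
P₀ = 0.155943
Lq = P₀·a^c·ρ / (c!·(1−ρ)²) = 0.155943·11.30683·0.4584/(24·0.29330)
= 0.11483

Final: 0.11483


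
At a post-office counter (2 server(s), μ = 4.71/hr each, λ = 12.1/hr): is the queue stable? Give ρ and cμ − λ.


Total capacity cμ = 2·4.71 = 9.42/hr
ρ = λ/(cμ) = 12.1/9.42 = 1.2845
Stable ⇔ ρ < 1: NO
Spare capacity = cμ − λ = 9.42 − 12.1 = -2.68/hr

Final: ρ = 1.2845; unstable; margin = -2.68/hr


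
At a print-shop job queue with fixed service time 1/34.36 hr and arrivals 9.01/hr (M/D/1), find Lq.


ρ = 9.01/34.36 = 0.2622
M/D/1: Lq = ρ²/(2(1−ρ)) = 0.06876/(2·0.7378) = 0.04660

Final: 0.04660


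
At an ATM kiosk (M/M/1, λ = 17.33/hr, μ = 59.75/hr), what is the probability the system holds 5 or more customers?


ρ = 17.33/59.75 = 0.2900
P(N ≥ n) = ρ^n = 0.2900^5 = 0.002053

Final: 0.002053


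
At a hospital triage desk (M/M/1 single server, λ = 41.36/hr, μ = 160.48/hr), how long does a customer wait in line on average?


ρ = 41.36/160.48 = 0.2577
Wq = ρ/(μ−λ) = 0.2577/(160.48 − 41.36) = 0.2577/119.12 = 0.002164 hr

Final: 0.002164 hr


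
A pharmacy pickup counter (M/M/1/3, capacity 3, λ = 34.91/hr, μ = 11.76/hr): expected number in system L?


ρ = 34.91/11.76 = 2.9685
L = ρ[1 − (K+1)ρ^K + Kρ^(K+1)] / [(1−ρ)(1−ρ^(K+1))]
Numerator: 2.9685·(1 − 4·26.159388 + 3·77.655122) = 383.914456
Denominator: (-1.9685)·(-76.655122) = 150.898476
L = 383.914456/150.898476 = 2.5442

Final: 2.5442


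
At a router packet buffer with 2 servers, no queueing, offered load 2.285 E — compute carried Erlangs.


B(2,2.285) = 0.442806 (Erlang-B)
Carried load = a(1 − B) = 2.285·(1 − 0.442806) = 2.285·0.557194 = 1.2732 E

Final: 1.2732 Erlangs


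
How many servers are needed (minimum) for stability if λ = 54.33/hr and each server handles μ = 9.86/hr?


Stability requires cμ > λ ⇔ c > λ/μ.
λ/μ = 54.33/9.86 = 5.5101
Minimum integer c = ⌊5.5101⌋ + 1 = 6
Check: 6·9.86 = 59.16 > 54.33, while 5·9.86 = 49.30 ≤ 54.33

Final: 6 servers


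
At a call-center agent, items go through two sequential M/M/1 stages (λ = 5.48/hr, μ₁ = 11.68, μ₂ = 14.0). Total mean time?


Each node sees arrival rate λ = 5.48/hr (tandem ⇒ throughput preserved).
W₁ = 1/(μ₁−λ) = 1/(11.68−5.48) = 0.16129 hr
W₂ = 1/(μ₂−λ) = 1/(14.0−5.48) = 0.11737 hr
W_total = W₁ + W₂ = 0.16129 + 0.11737 = 0.27866 hr

Final: 0.27866 hr


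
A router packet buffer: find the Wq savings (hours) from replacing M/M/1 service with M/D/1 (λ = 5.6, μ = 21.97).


ρ = 5.6/21.97 = 0.2549
Wq(M/M/1) = ρ/(μ−λ) = 0.2549/16.37 = 0.01557 hr
Wq(M/D/1) = ρ/(2(μ−λ)) = 0.007785 hr
Savings = 0.01557 − 0.007785 = 0.007785 hr

Final: 0.007785 hr


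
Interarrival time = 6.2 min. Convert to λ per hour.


λ = 1/(interarrival time) in consistent units.
1 hour = 60 min, so λ = 60/6.2 = 9.6774 per hour

Final: 9.6774 /hr


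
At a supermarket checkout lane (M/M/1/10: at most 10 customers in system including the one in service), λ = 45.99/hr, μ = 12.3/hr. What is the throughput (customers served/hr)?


ρ = 3.7390; P_K = (1−ρ)ρ^10/(1−ρ^11) = 0.732551
λ_eff = λ(1 − P_K) = 45.99·(1 − 0.732551) = 45.99·0.267449 = 12.3000 /hr

Final: 12.3000 /hr


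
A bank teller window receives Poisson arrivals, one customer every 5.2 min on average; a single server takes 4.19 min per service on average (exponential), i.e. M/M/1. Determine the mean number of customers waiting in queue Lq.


λ = 60/5.2 = 11.5385 /hr
μ = 60/4.19 = 14.3198 /hr
ρ = λ/μ = 11.5385/14.3198 = 0.8058
Lq = ρ²/(1−ρ) = 0.6493/0.1942 = 3.3427

Final: 3.3427


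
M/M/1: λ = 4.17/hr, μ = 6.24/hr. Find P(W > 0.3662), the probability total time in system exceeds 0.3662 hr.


W ~ Exponential(μ−λ) for M/M/1.
μ − λ = 6.24 − 4.17 = 2.0700
P(W > t) = e^{−(μ−λ)t} = e^{−0.7580} = 0.468587

Final: 0.468587


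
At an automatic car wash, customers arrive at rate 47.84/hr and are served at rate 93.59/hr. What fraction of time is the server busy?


ρ = λ/μ = 47.84/93.59 = 0.5112

Final: 0.5112


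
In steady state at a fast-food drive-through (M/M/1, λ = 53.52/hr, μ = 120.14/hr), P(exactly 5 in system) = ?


ρ = 53.52/120.14 = 0.4455
P_n = (1−ρ)·ρ^n = (1 − 0.4455)·0.4455^5 = 0.5545·0.017545 = 0.009729

Final: 0.009729


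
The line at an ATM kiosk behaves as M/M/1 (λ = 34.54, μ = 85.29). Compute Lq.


ρ = 34.54/85.29 = 0.4050
Lq = ρ²/(1−ρ) = 0.1640/0.5950 = 0.2756

Final: 0.2756


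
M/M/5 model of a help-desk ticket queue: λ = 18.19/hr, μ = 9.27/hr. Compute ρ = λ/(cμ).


ρ = λ/(cμ) = 18.19/(5·9.27) = 18.19/46.35 = 0.3924

Final: 0.3924


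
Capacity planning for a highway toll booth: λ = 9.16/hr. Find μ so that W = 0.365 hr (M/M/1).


W = 1/(μ−λ) ⇒ μ − λ = 1/W = 1/0.365 = 2.7397
μ = λ + 1/W = 9.16 + 2.7397 = 11.8997 per hr

Final: 11.8997 /hr


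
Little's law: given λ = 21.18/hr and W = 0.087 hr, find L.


L = λW = 21.18·0.087 = 1.8427

Final: 1.8427


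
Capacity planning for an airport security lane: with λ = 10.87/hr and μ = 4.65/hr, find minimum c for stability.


Stability requires cμ > λ ⇔ c > λ/μ.
λ/μ = 10.87/4.65 = 2.3376
Minimum integer c = ⌊2.3376⌋ + 1 = 3
Check: 3·4.65 = 13.95 > 10.87, while 2·4.65 = 9.30 ≤ 10.87

Final: 3 servers


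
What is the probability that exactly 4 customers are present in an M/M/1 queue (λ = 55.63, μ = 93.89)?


ρ = 55.63/93.89 = 0.5925
P_n = (1−ρ)·ρ^n = (1 − 0.5925)·0.5925^4 = 0.4075·0.123242 = 0.050221

Final: 0.050221


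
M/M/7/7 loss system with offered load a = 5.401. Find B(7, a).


B(c,a) = (a^c/c!) / Σ_{k=0}^{c} a^k/k!
a^7/7! = 26.600433
Σ terms (k=0..7): 1.00000 + 5.40100 + 14.58540 + 26.25858 + 35.45565 + 38.29919 + 34.47566 + 26.60043 = 182.075920
B = 26.600433/182.075920 = 0.146095

Final: 0.146095


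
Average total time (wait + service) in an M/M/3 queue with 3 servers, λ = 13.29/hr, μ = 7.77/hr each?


a = 1.7104; ρ = 0.5701; P₀ = 0.163576
Lq = P₀·a^c·ρ/(c!(1−ρ)²) = 0.42093
Wq = Lq/λ = 0.42093/13.29 = 0.03167 hr
W = Wq + 1/μ = 0.03167 + 0.12870 = 0.16037 hr

Final: 0.16037 hr


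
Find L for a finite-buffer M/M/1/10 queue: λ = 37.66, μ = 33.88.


ρ = 37.66/33.88 = 1.1116
L = ρ[1 − (K+1)ρ^K + Kρ^(K+1)] / [(1−ρ)(1−ρ^(K+1))]
Numerator: 1.1116·(1 − 11·2.879845 + 10·3.201150) = 1.481951
Denominator: (-0.1116)·(-2.201150) = 0.245583
L = 1.481951/0.245583 = 6.0344

Final: 6.0344


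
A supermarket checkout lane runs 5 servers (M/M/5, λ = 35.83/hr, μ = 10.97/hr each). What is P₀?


a = λ/μ = 35.83/10.97 = 3.2662; ρ = a/c = 0.6532
Σ_{k=0}^{4} a^k/k! (terms k=0..4) = 1.00000 + 3.26618 + 5.33397 + 5.80723 + 4.74187 = 20.14925
Tail: a^5/(5!(1−ρ)) = 371.70714/(120·0.3468) = 8.93276
P₀ = 1/(20.14925 + 8.93276) = 1/29.08201 = 0.034386

Final: 0.034386


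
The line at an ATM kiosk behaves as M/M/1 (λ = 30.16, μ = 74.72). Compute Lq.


ρ = 30.16/74.72 = 0.4036
Lq = ρ²/(1−ρ) = 0.1629/0.5964 = 0.2732

Final: 0.2732


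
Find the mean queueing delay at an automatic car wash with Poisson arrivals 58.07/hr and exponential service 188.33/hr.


ρ = 58.07/188.33 = 0.3083
Wq = ρ/(μ−λ) = 0.3083/(188.33 − 58.07) = 0.3083/130.26 = 0.002367 hr

Final: 0.002367 hr


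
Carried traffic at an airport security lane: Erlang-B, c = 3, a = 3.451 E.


B(3,3.451) = 0.396966 (Erlang-B)
Carried load = a(1 − B) = 3.451·(1 − 0.396966) = 3.451·0.603034 = 2.0811 E

Final: 2.0811 Erlangs


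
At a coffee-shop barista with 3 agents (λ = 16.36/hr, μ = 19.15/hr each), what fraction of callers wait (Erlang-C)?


a = λ/μ = 0.8543; ρ = a/3 = 0.2848
P₀ = 0.422918 (from M/M/c formula)
C(c,a) = [a^c/(c!(1−ρ))]·P₀ = [0.62351/(6·0.7152)]·0.422918
= 0.14529·0.422918 = 0.061447

Final: 0.061447


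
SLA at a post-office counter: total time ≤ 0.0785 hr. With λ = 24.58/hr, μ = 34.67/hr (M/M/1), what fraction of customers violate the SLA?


W ~ Exponential(μ−λ) for M/M/1.
μ − λ = 34.67 − 24.58 = 10.0900
P(W > t) = e^{−(μ−λ)t} = e^{−0.7921} = 0.452909

Final: 0.452909


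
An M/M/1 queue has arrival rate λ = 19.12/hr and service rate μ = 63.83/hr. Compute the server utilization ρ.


ρ = λ/μ = 19.12/63.83 = 0.2995

Final: 0.2995


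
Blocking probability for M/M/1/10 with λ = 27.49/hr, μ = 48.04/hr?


ρ = λ/μ = 27.49/48.04 = 0.5722
P_K = (1−ρ)ρ^K/(1−ρ^(K+1)) = (0.4278·0.003765)/(1 − 0.002154)
= 0.001610/0.997846 = 0.001614

Final: 0.001614


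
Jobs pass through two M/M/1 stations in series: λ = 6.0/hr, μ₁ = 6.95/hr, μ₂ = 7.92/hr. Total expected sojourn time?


Each node sees arrival rate λ = 6.0/hr (tandem ⇒ throughput preserved).
W₁ = 1/(μ₁−λ) = 1/(6.95−6.0) = 1.05263 hr
W₂ = 1/(μ₂−λ) = 1/(7.92−6.0) = 0.52083 hr
W_total = W₁ + W₂ = 1.05263 + 0.52083 = 1.57346 hr

Final: 1.57346 hr


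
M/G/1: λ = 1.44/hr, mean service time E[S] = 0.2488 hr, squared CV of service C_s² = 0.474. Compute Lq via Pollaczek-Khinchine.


ρ = λ·E[S] = 1.44·0.2488 = 0.3583
Lq = ρ²(1+C_s²)/(2(1−ρ)) = 0.1284·(1+0.474)/(2·0.6417)
= 0.1284·1.4740/1.2835 = 0.14742

Final: 0.14742


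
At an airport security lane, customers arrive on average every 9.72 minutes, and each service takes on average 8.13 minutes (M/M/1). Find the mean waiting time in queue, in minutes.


λ = 60/9.72 = 6.1728 /hr
μ = 60/8.13 = 7.3801 /hr
ρ = λ/μ = 6.1728/7.3801 = 0.8364
Wq = ρ/(μ−λ) = 0.8364/(7.3801−6.1728) = 0.69284 hr
In minutes: 0.69284·60 = 41.570 min

Final: 41.570 min


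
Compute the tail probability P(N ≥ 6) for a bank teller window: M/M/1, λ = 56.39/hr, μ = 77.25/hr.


ρ = 56.39/77.25 = 0.7300
P(N ≥ n) = ρ^n = 0.7300^6 = 0.151294

Final: 0.151294


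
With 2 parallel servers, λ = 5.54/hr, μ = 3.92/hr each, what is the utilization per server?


ρ = λ/(cμ) = 5.54/(2·3.92) = 5.54/7.84 = 0.7066

Final: 0.7066


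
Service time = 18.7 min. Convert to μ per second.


μ = 1/(service time) in consistent units.
1 second = 0.0166667 min, so μ = 0.0166667/18.7 = 0.0008913 per second

Final: 0.0008913 /sec


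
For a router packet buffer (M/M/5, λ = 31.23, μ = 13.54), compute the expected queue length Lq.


a = λ/μ = 2.3065; ρ = a/5 = 0.4613
P₀ = 0.098034
Lq = P₀·a^c·ρ / (c!·(1−ρ)²) = 0.098034·65.27796·0.4613/(120·0.29020)
= 0.08477

Final: 0.08477


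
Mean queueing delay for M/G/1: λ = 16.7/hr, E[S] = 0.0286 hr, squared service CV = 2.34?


ρ = λ·E[S] = 16.7·0.0286 = 0.4776
E[S²] = E[S]²(1+C_s²) = 0.0286²·(1+2.34) = 0.002732
Wq = λ·E[S²]/(2(1−ρ)) = 16.7·0.002732/(2·0.5224) = 0.04367 hr

Final: 0.04367 hr


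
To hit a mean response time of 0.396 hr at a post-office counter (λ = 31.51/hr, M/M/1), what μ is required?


W = 1/(μ−λ) ⇒ μ − λ = 1/W = 1/0.396 = 2.5253
μ = λ + 1/W = 31.51 + 2.5253 = 34.0353 per hr

Final: 34.0353 /hr


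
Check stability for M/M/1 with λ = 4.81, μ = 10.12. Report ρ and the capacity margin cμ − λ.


Total capacity cμ = 1·10.12 = 10.12/hr
ρ = λ/(cμ) = 4.81/10.12 = 0.4753
Stable ⇔ ρ < 1: YES
Spare capacity = cμ − λ = 10.12 − 4.81 = 5.31/hr

Final: ρ = 0.4753; stable; margin = 5.31/hr


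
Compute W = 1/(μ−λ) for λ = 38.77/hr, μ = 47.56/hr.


W = 1/(μ−λ) = 1/(47.56 − 38.77) = 1/8.79 = 0.1138 hr

Final: 0.1138 hr


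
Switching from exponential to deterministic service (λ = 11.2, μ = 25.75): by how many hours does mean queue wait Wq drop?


ρ = 11.2/25.75 = 0.4350
Wq(M/M/1) = ρ/(μ−λ) = 0.4350/14.55 = 0.02989 hr
Wq(M/D/1) = ρ/(2(μ−λ)) = 0.01495 hr
Savings = 0.02989 − 0.01495 = 0.01495 hr

Final: 0.01495 hr


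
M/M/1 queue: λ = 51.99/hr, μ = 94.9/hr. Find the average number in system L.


ρ = λ/μ = 51.99/94.9 = 0.5478
L = ρ/(1−ρ) = 0.5478/(1 − 0.5478) = 0.5478/0.4522 = 1.2116

Final: 1.2116


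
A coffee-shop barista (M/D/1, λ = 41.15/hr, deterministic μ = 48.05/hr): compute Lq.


ρ = 41.15/48.05 = 0.8564
M/D/1: Lq = ρ²/(2(1−ρ)) = 0.7334/(2·0.1436) = 2.55368

Final: 2.55368


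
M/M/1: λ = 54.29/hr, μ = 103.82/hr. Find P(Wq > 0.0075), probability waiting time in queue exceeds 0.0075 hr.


ρ = 54.29/103.82 = 0.5229
P(Wq > t) = ρ·e^{−(μ−λ)t} = 0.5229·e^{−0.3715}
= 0.5229·0.689716 = 0.360669

Final: 0.360669


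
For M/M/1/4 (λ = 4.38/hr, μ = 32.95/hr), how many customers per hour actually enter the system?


ρ = 0.1329; P_K = (1−ρ)ρ^4/(1−ρ^5) = 0.0002707
λ_eff = λ(1 − P_K) = 4.38·(1 − 0.0002707) = 4.38·0.999729 = 4.3788 /hr

Final: 4.3788 /hr


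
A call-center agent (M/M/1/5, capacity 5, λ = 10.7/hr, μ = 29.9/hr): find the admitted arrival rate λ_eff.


ρ = 0.3579; P_K = (1−ρ)ρ^5/(1−ρ^6) = 0.003777
λ_eff = λ(1 − P_K) = 10.7·(1 − 0.003777) = 10.7·0.996223 = 10.6596 /hr

Final: 10.6596 /hr


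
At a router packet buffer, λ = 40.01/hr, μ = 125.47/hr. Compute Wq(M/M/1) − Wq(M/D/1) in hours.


ρ = 40.01/125.47 = 0.3189
Wq(M/M/1) = ρ/(μ−λ) = 0.3189/85.46 = 0.003731 hr
Wq(M/D/1) = ρ/(2(μ−λ)) = 0.001866 hr
Savings = 0.003731 − 0.001866 = 0.001866 hr

Final: 0.001866 hr


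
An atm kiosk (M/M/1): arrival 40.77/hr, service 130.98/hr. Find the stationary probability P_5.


ρ = 40.77/130.98 = 0.3113
P_n = (1−ρ)·ρ^n = (1 − 0.3113)·0.3113^5 = 0.6887·0.002922 = 0.002012

Final: 0.002012


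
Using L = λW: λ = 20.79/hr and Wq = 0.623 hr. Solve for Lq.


Lq = λWq = 20.79·0.623 = 12.9522

Final: 12.9522


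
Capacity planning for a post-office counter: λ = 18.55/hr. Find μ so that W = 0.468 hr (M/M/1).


W = 1/(μ−λ) ⇒ μ − λ = 1/W = 1/0.468 = 2.1368
μ = λ + 1/W = 18.55 + 2.1368 = 20.6868 per hr

Final: 20.6868 /hr


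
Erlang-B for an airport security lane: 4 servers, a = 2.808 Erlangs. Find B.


B(c,a) = (a^c/c!) / Σ_{k=0}^{c} a^k/k!
a^4/4! = 2.590462
Σ terms (k=0..4): 1.00000 + 2.80800 + 3.94243 + 3.69012 + 2.59046 = 14.031010
B = 2.590462/14.031010 = 0.184624

Final: 0.184624


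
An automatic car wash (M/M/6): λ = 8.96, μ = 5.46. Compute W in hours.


a = 1.6410; ρ = 0.2735; P₀ = 0.193696
Lq = P₀·a^c·ρ/(c!(1−ρ)²) = 0.002723
Wq = Lq/λ = 0.002723/8.96 = 0.0003039 hr
W = Wq + 1/μ = 0.0003039 + 0.18315 = 0.18345 hr

Final: 0.18345 hr


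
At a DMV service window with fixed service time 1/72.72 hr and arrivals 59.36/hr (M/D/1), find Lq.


ρ = 59.36/72.72 = 0.8163
M/D/1: Lq = ρ²/(2(1−ρ)) = 0.6663/(2·0.1837) = 1.81342

Final: 1.81342


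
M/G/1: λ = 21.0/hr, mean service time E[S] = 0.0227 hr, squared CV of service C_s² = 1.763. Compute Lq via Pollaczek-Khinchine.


ρ = λ·E[S] = 21.0·0.0227 = 0.4767
Lq = ρ²(1+C_s²)/(2(1−ρ)) = 0.2272·(1+1.763)/(2·0.5233)
= 0.2272·2.7630/1.0466 = 0.59992

Final: 0.59992


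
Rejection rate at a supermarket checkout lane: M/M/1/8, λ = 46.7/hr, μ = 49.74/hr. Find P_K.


ρ = λ/μ = 46.7/49.74 = 0.9389
P_K = (1−ρ)ρ^K/(1−ρ^(K+1)) = (0.06112·0.603794)/(1 − 0.566891)
= 0.036903/0.433109 = 0.085204

Final: 0.085204


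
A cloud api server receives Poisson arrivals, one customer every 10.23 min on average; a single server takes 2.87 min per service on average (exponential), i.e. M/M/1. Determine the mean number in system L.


λ = 60/10.23 = 5.8651 /hr
μ = 60/2.87 = 20.9059 /hr
ρ = λ/μ = 5.8651/20.9059 = 0.2805
L = ρ/(1−ρ) = 0.2805/0.7195 = 0.3899

Final: 0.3899


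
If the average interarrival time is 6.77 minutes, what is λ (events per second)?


λ = 1/(interarrival time) in consistent units.
1 second = 0.0166667 min, so λ = 0.0166667/6.77 = 0.002462 per second

Final: 0.002462 /sec


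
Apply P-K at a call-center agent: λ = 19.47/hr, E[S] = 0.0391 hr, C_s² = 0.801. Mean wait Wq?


ρ = λ·E[S] = 19.47·0.0391 = 0.7613
E[S²] = E[S]²(1+C_s²) = 0.0391²·(1+0.801) = 0.002753
Wq = λ·E[S²]/(2(1−ρ)) = 19.47·0.002753/(2·0.2387) = 0.11228 hr

Final: 0.11228 hr


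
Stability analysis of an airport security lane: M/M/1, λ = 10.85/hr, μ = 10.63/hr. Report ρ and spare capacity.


Total capacity cμ = 1·10.63 = 10.63/hr
ρ = λ/(cμ) = 10.85/10.63 = 1.0207
Stable ⇔ ρ < 1: NO
Spare capacity = cμ − λ = 10.63 − 10.85 = -0.22/hr

Final: ρ = 1.0207; unstable; margin = -0.22/hr


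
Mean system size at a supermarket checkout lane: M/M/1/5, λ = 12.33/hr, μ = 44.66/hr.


ρ = 12.33/44.66 = 0.2761
L = ρ[1 − (K+1)ρ^K + Kρ^(K+1)] / [(1−ρ)(1−ρ^(K+1))]
Numerator: 0.2761·(1 − 6·0.001604 + 5·0.0004429) = 0.274040
Denominator: (0.7239)·(0.999557) = 0.723593
L = 0.274040/0.723593 = 0.3787

Final: 0.3787


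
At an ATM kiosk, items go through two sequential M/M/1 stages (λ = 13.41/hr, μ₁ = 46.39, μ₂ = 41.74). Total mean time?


Each node sees arrival rate λ = 13.41/hr (tandem ⇒ throughput preserved).
W₁ = 1/(μ₁−λ) = 1/(46.39−13.41) = 0.03032 hr
W₂ = 1/(μ₂−λ) = 1/(41.74−13.41) = 0.03530 hr
W_total = W₁ + W₂ = 0.03032 + 0.03530 = 0.06562 hr

Final: 0.06562 hr


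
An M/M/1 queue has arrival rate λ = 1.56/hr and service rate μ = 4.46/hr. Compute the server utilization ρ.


ρ = λ/μ = 1.56/4.46 = 0.3498

Final: 0.3498


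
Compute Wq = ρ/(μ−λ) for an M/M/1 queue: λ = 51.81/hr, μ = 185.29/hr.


ρ = 51.81/185.29 = 0.2796
Wq = ρ/(μ−λ) = 0.2796/(185.29 − 51.81) = 0.2796/133.48 = 0.002095 hr

Final: 0.002095 hr


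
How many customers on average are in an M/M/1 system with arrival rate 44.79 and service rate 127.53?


ρ = λ/μ = 44.79/127.53 = 0.3512
L = ρ/(1−ρ) = 0.3512/(1 − 0.3512) = 0.3512/0.6488 = 0.5413

Final: 0.5413


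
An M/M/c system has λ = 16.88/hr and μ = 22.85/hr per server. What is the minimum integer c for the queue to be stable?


Stability requires cμ > λ ⇔ c > λ/μ.
λ/μ = 16.88/22.85 = 0.7387
Minimum integer c = ⌊0.7387⌋ + 1 = 1
Check: 1·22.85 = 22.85 > 16.88, while 0·22.85 = 0.00 ≤ 16.88

Final: 1 servers


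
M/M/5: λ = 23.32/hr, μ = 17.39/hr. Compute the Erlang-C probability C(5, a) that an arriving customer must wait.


a = λ/μ = 1.3410; ρ = a/5 = 0.2682
P₀ = 0.261357 (from M/M/c formula)
C(c,a) = [a^c/(c!(1−ρ))]·P₀ = [4.33655/(120·0.7318)]·0.261357
= 0.04938·0.261357 = 0.012906

Final: 0.012906


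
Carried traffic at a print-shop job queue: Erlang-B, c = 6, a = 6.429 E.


B(6,6.429) = 0.294362 (Erlang-B)
Carried load = a(1 − B) = 6.429·(1 − 0.294362) = 6.429·0.705638 = 4.5365 E

Final: 4.5365 Erlangs


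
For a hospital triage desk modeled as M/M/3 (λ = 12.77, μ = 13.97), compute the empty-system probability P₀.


a = λ/μ = 12.77/13.97 = 0.9141; ρ = a/c = 0.3047
Σ_{k=0}^{2} a^k/k! (terms k=0..2) = 1.00000 + 0.91410 + 0.41779 = 2.33189
Tail: a^3/(3!(1−ρ)) = 0.76381/(6·0.6953) = 0.18309
P₀ = 1/(2.33189 + 0.18309) = 1/2.51498 = 0.397617

Final: 0.397617


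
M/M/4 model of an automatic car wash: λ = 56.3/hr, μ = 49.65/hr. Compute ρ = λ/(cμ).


ρ = λ/(cμ) = 56.3/(4·49.65) = 56.3/198.60 = 0.2835

Final: 0.2835


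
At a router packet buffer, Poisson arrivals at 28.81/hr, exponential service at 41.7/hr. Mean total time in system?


W = 1/(μ−λ) = 1/(41.7 − 28.81) = 1/12.89 = 0.07758 hr

Final: 0.07758 hr


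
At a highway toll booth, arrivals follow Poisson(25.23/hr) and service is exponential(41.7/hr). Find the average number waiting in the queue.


ρ = 25.23/41.7 = 0.6050
Lq = ρ²/(1−ρ) = 0.3661/0.3950 = 0.9268

Final: 0.9268


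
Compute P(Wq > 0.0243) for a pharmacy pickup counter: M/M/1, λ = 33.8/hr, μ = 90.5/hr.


ρ = 33.8/90.5 = 0.3735
P(Wq > t) = ρ·e^{−(μ−λ)t} = 0.3735·e^{−1.3778}
= 0.3735·0.252130 = 0.094166

Final: 0.094166


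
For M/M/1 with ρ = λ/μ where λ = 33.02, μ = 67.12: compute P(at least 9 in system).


ρ = 33.02/67.12 = 0.4920
P(N ≥ n) = ρ^n = 0.4920^9 = 0.001688

Final: 0.001688


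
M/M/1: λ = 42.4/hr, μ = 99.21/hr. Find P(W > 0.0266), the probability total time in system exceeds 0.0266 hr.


W ~ Exponential(μ−λ) for M/M/1.
μ − λ = 99.21 − 42.4 = 56.8100
P(W > t) = e^{−(μ−λ)t} = e^{−1.5111} = 0.220657

Final: 0.220657


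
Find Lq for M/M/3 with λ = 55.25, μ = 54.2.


a = λ/μ = 1.0194; ρ = a/3 = 0.3398
P₀ = 0.356337
Lq = P₀·a^c·ρ / (c!·(1−ρ)²) = 0.356337·1.05925·0.3398/(6·0.43588)
= 0.04904

Final: 0.04904


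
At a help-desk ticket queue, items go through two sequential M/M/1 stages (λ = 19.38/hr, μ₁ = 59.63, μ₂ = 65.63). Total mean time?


Each node sees arrival rate λ = 19.38/hr (tandem ⇒ throughput preserved).
W₁ = 1/(μ₁−λ) = 1/(59.63−19.38) = 0.02484 hr
W₂ = 1/(μ₂−λ) = 1/(65.63−19.38) = 0.02162 hr
W_total = W₁ + W₂ = 0.02484 + 0.02162 = 0.04647 hr

Final: 0.04647 hr


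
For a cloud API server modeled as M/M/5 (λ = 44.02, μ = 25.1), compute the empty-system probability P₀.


a = λ/μ = 44.02/25.1 = 1.7538; ρ = a/c = 0.3508
Σ_{k=0}^{4} a^k/k! (terms k=0..4) = 1.00000 + 1.75378 + 1.53788 + 0.89904 + 0.39418 = 5.58488
Tail: a^5/(5!(1−ρ)) = 16.59134/(120·0.6492) = 0.21296
P₀ = 1/(5.58488 + 0.21296) = 1/5.79784 = 0.172478

Final: 0.172478


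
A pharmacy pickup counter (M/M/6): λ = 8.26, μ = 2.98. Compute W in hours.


a = 2.7718; ρ = 0.4620; P₀ = 0.061896
Lq = P₀·a^c·ρ/(c!(1−ρ)²) = 0.06222
Wq = Lq/λ = 0.06222/8.26 = 0.007532 hr
W = Wq + 1/μ = 0.007532 + 0.33557 = 0.34310 hr

Final: 0.34310 hr


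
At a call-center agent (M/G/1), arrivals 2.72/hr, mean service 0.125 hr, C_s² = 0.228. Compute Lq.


ρ = λ·E[S] = 2.72·0.125 = 0.3400
Lq = ρ²(1+C_s²)/(2(1−ρ)) = 0.1156·(1+0.228)/(2·0.6600)
= 0.1156·1.2280/1.3200 = 0.10754

Final: 0.10754


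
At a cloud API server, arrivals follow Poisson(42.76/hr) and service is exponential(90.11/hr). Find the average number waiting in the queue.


ρ = 42.76/90.11 = 0.4745
Lq = ρ²/(1−ρ) = 0.2252/0.5255 = 0.4285

Final: 0.4285


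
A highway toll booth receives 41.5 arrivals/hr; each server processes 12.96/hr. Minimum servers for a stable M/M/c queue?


Stability requires cμ > λ ⇔ c > λ/μ.
λ/μ = 41.5/12.96 = 3.2022
Minimum integer c = ⌊3.2022⌋ + 1 = 4
Check: 4·12.96 = 51.84 > 41.5, while 3·12.96 = 38.88 ≤ 41.5

Final: 4 servers
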